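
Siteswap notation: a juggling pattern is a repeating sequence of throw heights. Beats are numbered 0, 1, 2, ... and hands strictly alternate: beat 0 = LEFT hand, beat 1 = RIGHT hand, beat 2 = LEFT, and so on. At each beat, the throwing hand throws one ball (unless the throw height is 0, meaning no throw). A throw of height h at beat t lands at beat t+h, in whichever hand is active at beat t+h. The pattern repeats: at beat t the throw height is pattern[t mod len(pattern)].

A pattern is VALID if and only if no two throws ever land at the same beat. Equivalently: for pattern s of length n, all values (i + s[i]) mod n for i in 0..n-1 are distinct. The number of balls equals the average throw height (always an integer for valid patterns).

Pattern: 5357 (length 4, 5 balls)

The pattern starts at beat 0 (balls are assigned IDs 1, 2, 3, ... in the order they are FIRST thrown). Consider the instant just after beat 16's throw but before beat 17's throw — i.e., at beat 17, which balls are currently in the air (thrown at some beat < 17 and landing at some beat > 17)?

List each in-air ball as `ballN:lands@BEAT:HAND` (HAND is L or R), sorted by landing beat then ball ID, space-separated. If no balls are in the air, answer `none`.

Beat 0 (L): throw ball1 h=5 -> lands@5:R; in-air after throw: [b1@5:R]
Beat 1 (R): throw ball2 h=3 -> lands@4:L; in-air after throw: [b2@4:L b1@5:R]
Beat 2 (L): throw ball3 h=5 -> lands@7:R; in-air after throw: [b2@4:L b1@5:R b3@7:R]
Beat 3 (R): throw ball4 h=7 -> lands@10:L; in-air after throw: [b2@4:L b1@5:R b3@7:R b4@10:L]
Beat 4 (L): throw ball2 h=5 -> lands@9:R; in-air after throw: [b1@5:R b3@7:R b2@9:R b4@10:L]
Beat 5 (R): throw ball1 h=3 -> lands@8:L; in-air after throw: [b3@7:R b1@8:L b2@9:R b4@10:L]
Beat 6 (L): throw ball5 h=5 -> lands@11:R; in-air after throw: [b3@7:R b1@8:L b2@9:R b4@10:L b5@11:R]
Beat 7 (R): throw ball3 h=7 -> lands@14:L; in-air after throw: [b1@8:L b2@9:R b4@10:L b5@11:R b3@14:L]
Beat 8 (L): throw ball1 h=5 -> lands@13:R; in-air after throw: [b2@9:R b4@10:L b5@11:R b1@13:R b3@14:L]
Beat 9 (R): throw ball2 h=3 -> lands@12:L; in-air after throw: [b4@10:L b5@11:R b2@12:L b1@13:R b3@14:L]
Beat 10 (L): throw ball4 h=5 -> lands@15:R; in-air after throw: [b5@11:R b2@12:L b1@13:R b3@14:L b4@15:R]
Beat 11 (R): throw ball5 h=7 -> lands@18:L; in-air after throw: [b2@12:L b1@13:R b3@14:L b4@15:R b5@18:L]
Beat 12 (L): throw ball2 h=5 -> lands@17:R; in-air after throw: [b1@13:R b3@14:L b4@15:R b2@17:R b5@18:L]
Beat 13 (R): throw ball1 h=3 -> lands@16:L; in-air after throw: [b3@14:L b4@15:R b1@16:L b2@17:R b5@18:L]
Beat 14 (L): throw ball3 h=5 -> lands@19:R; in-air after throw: [b4@15:R b1@16:L b2@17:R b5@18:L b3@19:R]
Beat 15 (R): throw ball4 h=7 -> lands@22:L; in-air after throw: [b1@16:L b2@17:R b5@18:L b3@19:R b4@22:L]
Beat 16 (L): throw ball1 h=5 -> lands@21:R; in-air after throw: [b2@17:R b5@18:L b3@19:R b1@21:R b4@22:L]
Beat 17 (R): throw ball2 h=3 -> lands@20:L; in-air after throw: [b5@18:L b3@19:R b2@20:L b1@21:R b4@22:L]

Answer: ball5:lands@18:L ball3:lands@19:R ball1:lands@21:R ball4:lands@22:L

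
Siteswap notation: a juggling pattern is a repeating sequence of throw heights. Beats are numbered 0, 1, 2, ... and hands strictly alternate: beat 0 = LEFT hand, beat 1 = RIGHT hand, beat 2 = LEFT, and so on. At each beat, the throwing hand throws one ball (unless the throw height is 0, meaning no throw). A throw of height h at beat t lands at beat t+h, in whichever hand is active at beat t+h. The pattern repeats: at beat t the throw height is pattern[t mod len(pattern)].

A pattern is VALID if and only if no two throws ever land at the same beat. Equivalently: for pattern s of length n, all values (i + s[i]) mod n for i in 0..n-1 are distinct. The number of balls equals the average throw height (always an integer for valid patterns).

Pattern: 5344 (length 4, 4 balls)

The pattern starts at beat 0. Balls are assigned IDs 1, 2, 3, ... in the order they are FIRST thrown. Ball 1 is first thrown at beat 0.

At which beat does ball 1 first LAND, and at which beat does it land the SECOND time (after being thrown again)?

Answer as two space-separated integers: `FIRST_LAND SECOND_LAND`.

Answer: 5 8

Derivation:
Beat 0 (L): throw ball1 h=5 -> lands@5:R; in-air after throw: [b1@5:R]
Beat 1 (R): throw ball2 h=3 -> lands@4:L; in-air after throw: [b2@4:L b1@5:R]
Beat 2 (L): throw ball3 h=4 -> lands@6:L; in-air after throw: [b2@4:L b1@5:R b3@6:L]
Beat 3 (R): throw ball4 h=4 -> lands@7:R; in-air after throw: [b2@4:L b1@5:R b3@6:L b4@7:R]
Beat 4 (L): throw ball2 h=5 -> lands@9:R; in-air after throw: [b1@5:R b3@6:L b4@7:R b2@9:R]
Beat 5 (R): throw ball1 h=3 -> lands@8:L; in-air after throw: [b3@6:L b4@7:R b1@8:L b2@9:R]
Beat 6 (L): throw ball3 h=4 -> lands@10:L; in-air after throw: [b4@7:R b1@8:L b2@9:R b3@10:L]
Beat 7 (R): throw ball4 h=4 -> lands@11:R; in-air after throw: [b1@8:L b2@9:R b3@10:L b4@11:R]
Beat 8 (L): throw ball1 h=5 -> lands@13:R; in-air after throw: [b2@9:R b3@10:L b4@11:R b1@13:R]
Ball 1: thrown@0 h=5 -> first land @5; rethrown@5 h=3 -> second land @8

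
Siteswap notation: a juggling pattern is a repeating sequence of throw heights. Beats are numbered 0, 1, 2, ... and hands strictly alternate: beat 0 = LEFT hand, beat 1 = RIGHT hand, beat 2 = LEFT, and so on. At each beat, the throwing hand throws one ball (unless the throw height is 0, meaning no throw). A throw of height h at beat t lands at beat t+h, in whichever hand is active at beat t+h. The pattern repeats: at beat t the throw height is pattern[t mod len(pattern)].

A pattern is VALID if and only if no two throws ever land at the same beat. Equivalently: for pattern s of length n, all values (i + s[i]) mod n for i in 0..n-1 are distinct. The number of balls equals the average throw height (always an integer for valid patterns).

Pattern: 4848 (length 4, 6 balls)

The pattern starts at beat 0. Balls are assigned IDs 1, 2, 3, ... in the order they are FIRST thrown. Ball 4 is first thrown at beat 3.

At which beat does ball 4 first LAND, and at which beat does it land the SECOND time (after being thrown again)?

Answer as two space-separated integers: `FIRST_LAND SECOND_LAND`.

Beat 0 (L): throw ball1 h=4 -> lands@4:L; in-air after throw: [b1@4:L]
Beat 1 (R): throw ball2 h=8 -> lands@9:R; in-air after throw: [b1@4:L b2@9:R]
Beat 2 (L): throw ball3 h=4 -> lands@6:L; in-air after throw: [b1@4:L b3@6:L b2@9:R]
Beat 3 (R): throw ball4 h=8 -> lands@11:R; in-air after throw: [b1@4:L b3@6:L b2@9:R b4@11:R]
Beat 4 (L): throw ball1 h=4 -> lands@8:L; in-air after throw: [b3@6:L b1@8:L b2@9:R b4@11:R]
Beat 5 (R): throw ball5 h=8 -> lands@13:R; in-air after throw: [b3@6:L b1@8:L b2@9:R b4@11:R b5@13:R]
Beat 6 (L): throw ball3 h=4 -> lands@10:L; in-air after throw: [b1@8:L b2@9:R b3@10:L b4@11:R b5@13:R]
Beat 7 (R): throw ball6 h=8 -> lands@15:R; in-air after throw: [b1@8:L b2@9:R b3@10:L b4@11:R b5@13:R b6@15:R]
Beat 8 (L): throw ball1 h=4 -> lands@12:L; in-air after throw: [b2@9:R b3@10:L b4@11:R b1@12:L b5@13:R b6@15:R]
Beat 9 (R): throw ball2 h=8 -> lands@17:R; in-air after throw: [b3@10:L b4@11:R b1@12:L b5@13:R b6@15:R b2@17:R]
Beat 10 (L): throw ball3 h=4 -> lands@14:L; in-air after throw: [b4@11:R b1@12:L b5@13:R b3@14:L b6@15:R b2@17:R]
Beat 11 (R): throw ball4 h=8 -> lands@19:R; in-air after throw: [b1@12:L b5@13:R b3@14:L b6@15:R b2@17:R b4@19:R]
Beat 12 (L): throw ball1 h=4 -> lands@16:L; in-air after throw: [b5@13:R b3@14:L b6@15:R b1@16:L b2@17:R b4@19:R]
Beat 13 (R): throw ball5 h=8 -> lands@21:R; in-air after throw: [b3@14:L b6@15:R b1@16:L b2@17:R b4@19:R b5@21:R]
Beat 14 (L): throw ball3 h=4 -> lands@18:L; in-air after throw: [b6@15:R b1@16:L b2@17:R b3@18:L b4@19:R b5@21:R]
Beat 15 (R): throw ball6 h=8 -> lands@23:R; in-air after throw: [b1@16:L b2@17:R b3@18:L b4@19:R b5@21:R b6@23:R]
Ball 4: thrown@3 h=8 -> first land @11; rethrown@11 h=8 -> second land @19

Answer: 11 19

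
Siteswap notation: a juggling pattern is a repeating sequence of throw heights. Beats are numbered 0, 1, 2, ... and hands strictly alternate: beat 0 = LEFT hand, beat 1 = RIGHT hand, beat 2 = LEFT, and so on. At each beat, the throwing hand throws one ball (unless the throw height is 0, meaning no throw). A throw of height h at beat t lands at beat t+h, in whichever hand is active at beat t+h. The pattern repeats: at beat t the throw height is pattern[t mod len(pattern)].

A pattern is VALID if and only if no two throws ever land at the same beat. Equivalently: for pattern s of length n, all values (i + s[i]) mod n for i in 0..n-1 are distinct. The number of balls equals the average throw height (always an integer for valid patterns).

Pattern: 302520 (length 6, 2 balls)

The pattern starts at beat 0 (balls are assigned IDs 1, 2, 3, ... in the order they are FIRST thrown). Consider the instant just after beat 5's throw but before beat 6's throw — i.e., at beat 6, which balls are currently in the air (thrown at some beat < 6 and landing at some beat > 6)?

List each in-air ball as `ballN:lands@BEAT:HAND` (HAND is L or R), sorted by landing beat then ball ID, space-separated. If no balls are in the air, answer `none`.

Answer: ball1:lands@8:L

Derivation:
Beat 0 (L): throw ball1 h=3 -> lands@3:R; in-air after throw: [b1@3:R]
Beat 2 (L): throw ball2 h=2 -> lands@4:L; in-air after throw: [b1@3:R b2@4:L]
Beat 3 (R): throw ball1 h=5 -> lands@8:L; in-air after throw: [b2@4:L b1@8:L]
Beat 4 (L): throw ball2 h=2 -> lands@6:L; in-air after throw: [b2@6:L b1@8:L]
Beat 6 (L): throw ball2 h=3 -> lands@9:R; in-air after throw: [b1@8:L b2@9:R]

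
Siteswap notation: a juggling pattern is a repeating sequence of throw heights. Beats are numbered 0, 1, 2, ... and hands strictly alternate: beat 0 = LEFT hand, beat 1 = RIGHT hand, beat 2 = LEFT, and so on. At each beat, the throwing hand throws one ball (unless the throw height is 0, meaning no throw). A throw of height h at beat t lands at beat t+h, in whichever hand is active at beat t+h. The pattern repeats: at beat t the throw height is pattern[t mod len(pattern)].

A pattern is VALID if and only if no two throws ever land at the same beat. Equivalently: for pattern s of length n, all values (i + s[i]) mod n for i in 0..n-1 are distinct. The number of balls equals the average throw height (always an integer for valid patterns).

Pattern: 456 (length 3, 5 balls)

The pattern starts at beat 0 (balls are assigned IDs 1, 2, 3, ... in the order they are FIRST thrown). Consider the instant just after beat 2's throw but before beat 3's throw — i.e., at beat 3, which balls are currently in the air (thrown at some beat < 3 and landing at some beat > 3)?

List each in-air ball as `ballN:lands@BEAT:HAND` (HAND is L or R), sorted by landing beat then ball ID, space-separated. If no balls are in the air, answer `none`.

Beat 0 (L): throw ball1 h=4 -> lands@4:L; in-air after throw: [b1@4:L]
Beat 1 (R): throw ball2 h=5 -> lands@6:L; in-air after throw: [b1@4:L b2@6:L]
Beat 2 (L): throw ball3 h=6 -> lands@8:L; in-air after throw: [b1@4:L b2@6:L b3@8:L]
Beat 3 (R): throw ball4 h=4 -> lands@7:R; in-air after throw: [b1@4:L b2@6:L b4@7:R b3@8:L]

Answer: ball1:lands@4:L ball2:lands@6:L ball3:lands@8:L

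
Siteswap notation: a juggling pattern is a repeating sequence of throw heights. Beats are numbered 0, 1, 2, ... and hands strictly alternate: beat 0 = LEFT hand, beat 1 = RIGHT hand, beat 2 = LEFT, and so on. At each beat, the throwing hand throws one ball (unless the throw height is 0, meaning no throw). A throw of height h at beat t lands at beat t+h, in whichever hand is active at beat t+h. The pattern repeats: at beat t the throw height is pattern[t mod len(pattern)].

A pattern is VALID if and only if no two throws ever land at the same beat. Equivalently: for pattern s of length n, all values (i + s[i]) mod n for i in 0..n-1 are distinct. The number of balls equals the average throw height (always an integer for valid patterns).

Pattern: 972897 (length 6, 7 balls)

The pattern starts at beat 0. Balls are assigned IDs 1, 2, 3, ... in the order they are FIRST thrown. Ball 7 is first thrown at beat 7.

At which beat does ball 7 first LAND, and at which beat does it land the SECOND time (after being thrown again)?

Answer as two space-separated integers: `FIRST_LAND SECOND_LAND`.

Beat 0 (L): throw ball1 h=9 -> lands@9:R; in-air after throw: [b1@9:R]
Beat 1 (R): throw ball2 h=7 -> lands@8:L; in-air after throw: [b2@8:L b1@9:R]
Beat 2 (L): throw ball3 h=2 -> lands@4:L; in-air after throw: [b3@4:L b2@8:L b1@9:R]
Beat 3 (R): throw ball4 h=8 -> lands@11:R; in-air after throw: [b3@4:L b2@8:L b1@9:R b4@11:R]
Beat 4 (L): throw ball3 h=9 -> lands@13:R; in-air after throw: [b2@8:L b1@9:R b4@11:R b3@13:R]
Beat 5 (R): throw ball5 h=7 -> lands@12:L; in-air after throw: [b2@8:L b1@9:R b4@11:R b5@12:L b3@13:R]
Beat 6 (L): throw ball6 h=9 -> lands@15:R; in-air after throw: [b2@8:L b1@9:R b4@11:R b5@12:L b3@13:R b6@15:R]
Beat 7 (R): throw ball7 h=7 -> lands@14:L; in-air after throw: [b2@8:L b1@9:R b4@11:R b5@12:L b3@13:R b7@14:L b6@15:R]
Beat 8 (L): throw ball2 h=2 -> lands@10:L; in-air after throw: [b1@9:R b2@10:L b4@11:R b5@12:L b3@13:R b7@14:L b6@15:R]
Beat 9 (R): throw ball1 h=8 -> lands@17:R; in-air after throw: [b2@10:L b4@11:R b5@12:L b3@13:R b7@14:L b6@15:R b1@17:R]
Beat 10 (L): throw ball2 h=9 -> lands@19:R; in-air after throw: [b4@11:R b5@12:L b3@13:R b7@14:L b6@15:R b1@17:R b2@19:R]
Beat 11 (R): throw ball4 h=7 -> lands@18:L; in-air after throw: [b5@12:L b3@13:R b7@14:L b6@15:R b1@17:R b4@18:L b2@19:R]
Beat 12 (L): throw ball5 h=9 -> lands@21:R; in-air after throw: [b3@13:R b7@14:L b6@15:R b1@17:R b4@18:L b2@19:R b5@21:R]
Beat 13 (R): throw ball3 h=7 -> lands@20:L; in-air after throw: [b7@14:L b6@15:R b1@17:R b4@18:L b2@19:R b3@20:L b5@21:R]
Beat 14 (L): throw ball7 h=2 -> lands@16:L; in-air after throw: [b6@15:R b7@16:L b1@17:R b4@18:L b2@19:R b3@20:L b5@21:R]
Beat 15 (R): throw ball6 h=8 -> lands@23:R; in-air after throw: [b7@16:L b1@17:R b4@18:L b2@19:R b3@20:L b5@21:R b6@23:R]
Beat 16 (L): throw ball7 h=9 -> lands@25:R; in-air after throw: [b1@17:R b4@18:L b2@19:R b3@20:L b5@21:R b6@23:R b7@25:R]
Ball 7: thrown@7 h=7 -> first land @14; rethrown@14 h=2 -> second land @16

Answer: 14 16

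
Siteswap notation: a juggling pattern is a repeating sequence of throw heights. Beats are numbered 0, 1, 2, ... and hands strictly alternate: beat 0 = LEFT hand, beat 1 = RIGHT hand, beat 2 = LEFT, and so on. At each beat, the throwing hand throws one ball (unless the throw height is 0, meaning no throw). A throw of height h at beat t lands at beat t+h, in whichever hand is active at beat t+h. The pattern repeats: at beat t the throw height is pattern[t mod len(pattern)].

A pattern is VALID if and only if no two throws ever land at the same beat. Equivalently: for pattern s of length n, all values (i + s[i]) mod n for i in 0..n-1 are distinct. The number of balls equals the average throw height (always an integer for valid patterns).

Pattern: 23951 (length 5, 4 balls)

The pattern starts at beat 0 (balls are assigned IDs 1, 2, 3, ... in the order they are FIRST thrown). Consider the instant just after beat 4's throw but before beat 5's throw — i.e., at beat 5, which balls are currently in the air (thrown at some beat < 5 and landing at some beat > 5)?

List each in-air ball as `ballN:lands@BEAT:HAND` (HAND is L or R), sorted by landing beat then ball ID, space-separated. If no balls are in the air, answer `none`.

Answer: ball3:lands@8:L ball1:lands@11:R

Derivation:
Beat 0 (L): throw ball1 h=2 -> lands@2:L; in-air after throw: [b1@2:L]
Beat 1 (R): throw ball2 h=3 -> lands@4:L; in-air after throw: [b1@2:L b2@4:L]
Beat 2 (L): throw ball1 h=9 -> lands@11:R; in-air after throw: [b2@4:L b1@11:R]
Beat 3 (R): throw ball3 h=5 -> lands@8:L; in-air after throw: [b2@4:L b3@8:L b1@11:R]
Beat 4 (L): throw ball2 h=1 -> lands@5:R; in-air after throw: [b2@5:R b3@8:L b1@11:R]
Beat 5 (R): throw ball2 h=2 -> lands@7:R; in-air after throw: [b2@7:R b3@8:L b1@11:R]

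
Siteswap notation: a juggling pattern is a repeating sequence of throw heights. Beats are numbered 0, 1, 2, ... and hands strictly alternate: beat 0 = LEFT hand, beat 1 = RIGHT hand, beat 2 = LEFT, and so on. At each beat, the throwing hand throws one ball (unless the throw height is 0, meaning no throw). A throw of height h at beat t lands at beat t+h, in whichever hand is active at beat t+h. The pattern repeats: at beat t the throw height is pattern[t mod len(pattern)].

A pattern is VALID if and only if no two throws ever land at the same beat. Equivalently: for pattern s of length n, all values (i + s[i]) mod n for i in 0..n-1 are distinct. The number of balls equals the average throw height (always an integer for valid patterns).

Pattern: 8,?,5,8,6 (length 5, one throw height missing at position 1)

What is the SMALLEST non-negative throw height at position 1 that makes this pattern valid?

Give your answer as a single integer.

Answer: 3

Derivation:
i=0: (0 + 8) mod 5 = 3
i=1: s[i]=? (unknown)
i=2: (2 + 5) mod 5 = 2
i=3: (3 + 8) mod 5 = 1
i=4: (4 + 6) mod 5 = 0
Known residues: [0, 1, 2, 3]; need a permutation of 0..4, so missing residue r = 4
Need (1 + s) mod 5 = 4; smallest s = (4 - 1) mod 5 = 3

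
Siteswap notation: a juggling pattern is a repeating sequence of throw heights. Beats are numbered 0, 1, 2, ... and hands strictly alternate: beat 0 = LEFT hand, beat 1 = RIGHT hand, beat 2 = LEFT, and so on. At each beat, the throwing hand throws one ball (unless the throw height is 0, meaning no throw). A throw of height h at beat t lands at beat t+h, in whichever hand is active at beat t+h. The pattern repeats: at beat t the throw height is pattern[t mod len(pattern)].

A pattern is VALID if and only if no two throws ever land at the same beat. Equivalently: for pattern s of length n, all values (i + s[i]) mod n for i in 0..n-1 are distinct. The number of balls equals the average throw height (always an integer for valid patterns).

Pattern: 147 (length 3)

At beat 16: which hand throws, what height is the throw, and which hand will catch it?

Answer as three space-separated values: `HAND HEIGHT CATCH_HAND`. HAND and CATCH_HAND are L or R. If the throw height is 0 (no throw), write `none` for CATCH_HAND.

Answer: L 4 L

Derivation:
Beat 16: 16 mod 2 = 0, so hand = L
Throw height = pattern[16 mod 3] = pattern[1] = 4
Lands at beat 16+4=20, 20 mod 2 = 0, so catch hand = L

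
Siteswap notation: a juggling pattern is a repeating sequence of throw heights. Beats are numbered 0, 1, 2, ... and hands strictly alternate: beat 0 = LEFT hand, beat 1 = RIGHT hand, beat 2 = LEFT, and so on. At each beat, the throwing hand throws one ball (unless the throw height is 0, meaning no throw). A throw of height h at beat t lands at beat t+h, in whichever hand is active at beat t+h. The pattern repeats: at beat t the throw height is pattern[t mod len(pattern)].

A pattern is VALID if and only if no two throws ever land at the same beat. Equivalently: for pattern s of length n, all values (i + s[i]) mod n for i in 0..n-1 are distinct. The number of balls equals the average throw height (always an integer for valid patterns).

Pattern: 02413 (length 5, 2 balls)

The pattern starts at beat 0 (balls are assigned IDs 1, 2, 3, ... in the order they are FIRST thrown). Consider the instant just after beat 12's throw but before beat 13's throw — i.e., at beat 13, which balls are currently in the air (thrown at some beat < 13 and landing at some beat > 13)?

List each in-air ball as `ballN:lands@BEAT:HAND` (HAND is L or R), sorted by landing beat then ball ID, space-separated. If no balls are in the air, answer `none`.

Answer: ball2:lands@16:L

Derivation:
Beat 1 (R): throw ball1 h=2 -> lands@3:R; in-air after throw: [b1@3:R]
Beat 2 (L): throw ball2 h=4 -> lands@6:L; in-air after throw: [b1@3:R b2@6:L]
Beat 3 (R): throw ball1 h=1 -> lands@4:L; in-air after throw: [b1@4:L b2@6:L]
Beat 4 (L): throw ball1 h=3 -> lands@7:R; in-air after throw: [b2@6:L b1@7:R]
Beat 6 (L): throw ball2 h=2 -> lands@8:L; in-air after throw: [b1@7:R b2@8:L]
Beat 7 (R): throw ball1 h=4 -> lands@11:R; in-air after throw: [b2@8:L b1@11:R]
Beat 8 (L): throw ball2 h=1 -> lands@9:R; in-air after throw: [b2@9:R b1@11:R]
Beat 9 (R): throw ball2 h=3 -> lands@12:L; in-air after throw: [b1@11:R b2@12:L]
Beat 11 (R): throw ball1 h=2 -> lands@13:R; in-air after throw: [b2@12:L b1@13:R]
Beat 12 (L): throw ball2 h=4 -> lands@16:L; in-air after throw: [b1@13:R b2@16:L]
Beat 13 (R): throw ball1 h=1 -> lands@14:L; in-air after throw: [b1@14:L b2@16:L]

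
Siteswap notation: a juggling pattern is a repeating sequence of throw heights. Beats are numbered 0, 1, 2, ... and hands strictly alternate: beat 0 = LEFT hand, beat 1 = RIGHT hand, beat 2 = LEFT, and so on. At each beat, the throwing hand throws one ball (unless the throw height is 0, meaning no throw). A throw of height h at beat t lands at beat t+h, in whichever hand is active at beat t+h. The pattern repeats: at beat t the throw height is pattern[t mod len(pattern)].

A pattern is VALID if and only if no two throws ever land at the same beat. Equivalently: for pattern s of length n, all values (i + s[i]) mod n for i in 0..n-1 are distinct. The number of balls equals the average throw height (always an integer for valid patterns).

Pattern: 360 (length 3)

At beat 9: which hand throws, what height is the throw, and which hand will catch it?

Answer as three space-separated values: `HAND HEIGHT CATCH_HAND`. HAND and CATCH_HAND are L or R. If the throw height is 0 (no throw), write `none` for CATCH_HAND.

Answer: R 3 L

Derivation:
Beat 9: 9 mod 2 = 1, so hand = R
Throw height = pattern[9 mod 3] = pattern[0] = 3
Lands at beat 9+3=12, 12 mod 2 = 0, so catch hand = L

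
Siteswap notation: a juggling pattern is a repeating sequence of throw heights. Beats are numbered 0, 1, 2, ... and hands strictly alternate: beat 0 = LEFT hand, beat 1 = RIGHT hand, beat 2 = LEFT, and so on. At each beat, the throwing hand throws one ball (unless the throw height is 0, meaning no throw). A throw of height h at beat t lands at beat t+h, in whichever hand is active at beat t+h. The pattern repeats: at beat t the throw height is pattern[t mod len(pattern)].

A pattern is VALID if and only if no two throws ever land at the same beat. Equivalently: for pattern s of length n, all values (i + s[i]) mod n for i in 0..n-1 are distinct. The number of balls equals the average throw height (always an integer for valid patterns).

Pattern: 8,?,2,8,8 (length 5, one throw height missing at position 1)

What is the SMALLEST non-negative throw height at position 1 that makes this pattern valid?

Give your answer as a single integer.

i=0: (0 + 8) mod 5 = 3
i=1: s[i]=? (unknown)
i=2: (2 + 2) mod 5 = 4
i=3: (3 + 8) mod 5 = 1
i=4: (4 + 8) mod 5 = 2
Known residues: [1, 2, 3, 4]; need a permutation of 0..4, so missing residue r = 0
Need (1 + s) mod 5 = 0; smallest s = (0 - 1) mod 5 = 4

Answer: 4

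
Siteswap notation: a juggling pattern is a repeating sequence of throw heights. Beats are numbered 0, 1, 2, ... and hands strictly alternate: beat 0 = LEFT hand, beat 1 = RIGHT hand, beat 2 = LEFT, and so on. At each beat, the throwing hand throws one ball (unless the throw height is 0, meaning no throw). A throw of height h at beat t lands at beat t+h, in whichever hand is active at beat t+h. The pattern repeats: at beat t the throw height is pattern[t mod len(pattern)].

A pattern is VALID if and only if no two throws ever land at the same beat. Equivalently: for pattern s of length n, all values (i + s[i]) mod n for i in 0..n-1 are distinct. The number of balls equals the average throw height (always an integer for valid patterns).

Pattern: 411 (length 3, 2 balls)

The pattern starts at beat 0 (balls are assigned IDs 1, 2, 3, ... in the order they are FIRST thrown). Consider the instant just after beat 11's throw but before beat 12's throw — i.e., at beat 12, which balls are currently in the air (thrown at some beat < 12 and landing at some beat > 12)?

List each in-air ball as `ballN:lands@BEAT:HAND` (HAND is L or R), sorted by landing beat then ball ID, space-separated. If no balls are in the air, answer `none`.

Beat 0 (L): throw ball1 h=4 -> lands@4:L; in-air after throw: [b1@4:L]
Beat 1 (R): throw ball2 h=1 -> lands@2:L; in-air after throw: [b2@2:L b1@4:L]
Beat 2 (L): throw ball2 h=1 -> lands@3:R; in-air after throw: [b2@3:R b1@4:L]
Beat 3 (R): throw ball2 h=4 -> lands@7:R; in-air after throw: [b1@4:L b2@7:R]
Beat 4 (L): throw ball1 h=1 -> lands@5:R; in-air after throw: [b1@5:R b2@7:R]
Beat 5 (R): throw ball1 h=1 -> lands@6:L; in-air after throw: [b1@6:L b2@7:R]
Beat 6 (L): throw ball1 h=4 -> lands@10:L; in-air after throw: [b2@7:R b1@10:L]
Beat 7 (R): throw ball2 h=1 -> lands@8:L; in-air after throw: [b2@8:L b1@10:L]
Beat 8 (L): throw ball2 h=1 -> lands@9:R; in-air after throw: [b2@9:R b1@10:L]
Beat 9 (R): throw ball2 h=4 -> lands@13:R; in-air after throw: [b1@10:L b2@13:R]
Beat 10 (L): throw ball1 h=1 -> lands@11:R; in-air after throw: [b1@11:R b2@13:R]
Beat 11 (R): throw ball1 h=1 -> lands@12:L; in-air after throw: [b1@12:L b2@13:R]
Beat 12 (L): throw ball1 h=4 -> lands@16:L; in-air after throw: [b2@13:R b1@16:L]

Answer: ball2:lands@13:R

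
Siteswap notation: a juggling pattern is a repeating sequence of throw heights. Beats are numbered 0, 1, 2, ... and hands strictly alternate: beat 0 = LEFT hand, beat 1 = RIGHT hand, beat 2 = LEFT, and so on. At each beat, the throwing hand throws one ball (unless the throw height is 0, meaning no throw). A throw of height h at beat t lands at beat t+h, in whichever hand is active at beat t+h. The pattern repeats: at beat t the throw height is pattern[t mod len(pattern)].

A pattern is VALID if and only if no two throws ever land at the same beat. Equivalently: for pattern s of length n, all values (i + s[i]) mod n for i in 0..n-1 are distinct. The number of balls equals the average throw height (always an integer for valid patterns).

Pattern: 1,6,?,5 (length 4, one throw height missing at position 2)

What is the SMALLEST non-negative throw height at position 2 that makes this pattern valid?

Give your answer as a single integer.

Answer: 0

Derivation:
i=0: (0 + 1) mod 4 = 1
i=1: (1 + 6) mod 4 = 3
i=2: s[i]=? (unknown)
i=3: (3 + 5) mod 4 = 0
Known residues: [0, 1, 3]; need a permutation of 0..3, so missing residue r = 2
Need (2 + s) mod 4 = 2; smallest s = (2 - 2) mod 4 = 0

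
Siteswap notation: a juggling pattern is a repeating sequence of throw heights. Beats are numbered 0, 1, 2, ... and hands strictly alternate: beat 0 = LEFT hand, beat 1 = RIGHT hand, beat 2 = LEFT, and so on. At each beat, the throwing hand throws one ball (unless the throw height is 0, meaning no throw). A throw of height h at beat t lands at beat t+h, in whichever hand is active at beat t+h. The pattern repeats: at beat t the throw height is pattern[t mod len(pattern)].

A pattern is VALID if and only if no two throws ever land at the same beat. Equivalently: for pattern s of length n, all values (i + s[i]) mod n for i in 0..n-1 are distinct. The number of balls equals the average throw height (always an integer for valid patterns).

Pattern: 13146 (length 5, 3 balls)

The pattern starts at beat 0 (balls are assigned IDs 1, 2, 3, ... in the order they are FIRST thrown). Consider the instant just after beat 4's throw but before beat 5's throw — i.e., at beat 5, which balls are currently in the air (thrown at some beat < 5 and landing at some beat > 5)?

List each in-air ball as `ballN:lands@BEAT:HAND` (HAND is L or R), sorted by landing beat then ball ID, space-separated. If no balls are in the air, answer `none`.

Beat 0 (L): throw ball1 h=1 -> lands@1:R; in-air after throw: [b1@1:R]
Beat 1 (R): throw ball1 h=3 -> lands@4:L; in-air after throw: [b1@4:L]
Beat 2 (L): throw ball2 h=1 -> lands@3:R; in-air after throw: [b2@3:R b1@4:L]
Beat 3 (R): throw ball2 h=4 -> lands@7:R; in-air after throw: [b1@4:L b2@7:R]
Beat 4 (L): throw ball1 h=6 -> lands@10:L; in-air after throw: [b2@7:R b1@10:L]
Beat 5 (R): throw ball3 h=1 -> lands@6:L; in-air after throw: [b3@6:L b2@7:R b1@10:L]

Answer: ball2:lands@7:R ball1:lands@10:L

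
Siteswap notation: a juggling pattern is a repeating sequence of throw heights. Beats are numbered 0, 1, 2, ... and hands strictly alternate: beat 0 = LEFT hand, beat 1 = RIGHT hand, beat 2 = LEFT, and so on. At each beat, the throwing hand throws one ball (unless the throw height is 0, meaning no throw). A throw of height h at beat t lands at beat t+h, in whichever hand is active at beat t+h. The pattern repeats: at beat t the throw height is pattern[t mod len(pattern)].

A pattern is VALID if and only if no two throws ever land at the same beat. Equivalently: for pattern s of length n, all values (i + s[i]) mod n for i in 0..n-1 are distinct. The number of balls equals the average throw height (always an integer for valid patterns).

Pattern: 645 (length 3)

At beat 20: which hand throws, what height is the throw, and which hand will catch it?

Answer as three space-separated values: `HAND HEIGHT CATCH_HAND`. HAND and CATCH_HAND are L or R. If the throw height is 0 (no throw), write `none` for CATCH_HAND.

Answer: L 5 R

Derivation:
Beat 20: 20 mod 2 = 0, so hand = L
Throw height = pattern[20 mod 3] = pattern[2] = 5
Lands at beat 20+5=25, 25 mod 2 = 1, so catch hand = R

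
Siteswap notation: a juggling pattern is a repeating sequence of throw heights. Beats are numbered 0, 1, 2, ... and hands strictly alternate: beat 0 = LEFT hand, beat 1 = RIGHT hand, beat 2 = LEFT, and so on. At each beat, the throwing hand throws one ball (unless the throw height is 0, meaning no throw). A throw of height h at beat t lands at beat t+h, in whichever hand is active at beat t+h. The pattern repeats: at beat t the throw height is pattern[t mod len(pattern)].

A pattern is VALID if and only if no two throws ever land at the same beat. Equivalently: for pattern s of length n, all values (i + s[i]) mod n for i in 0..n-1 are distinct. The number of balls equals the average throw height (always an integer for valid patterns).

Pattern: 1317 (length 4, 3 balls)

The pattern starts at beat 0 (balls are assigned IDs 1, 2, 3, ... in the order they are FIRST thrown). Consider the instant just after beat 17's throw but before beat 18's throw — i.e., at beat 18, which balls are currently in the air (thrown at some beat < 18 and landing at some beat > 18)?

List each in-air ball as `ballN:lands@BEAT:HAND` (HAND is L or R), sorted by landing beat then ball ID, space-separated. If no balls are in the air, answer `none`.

Beat 0 (L): throw ball1 h=1 -> lands@1:R; in-air after throw: [b1@1:R]
Beat 1 (R): throw ball1 h=3 -> lands@4:L; in-air after throw: [b1@4:L]
Beat 2 (L): throw ball2 h=1 -> lands@3:R; in-air after throw: [b2@3:R b1@4:L]
Beat 3 (R): throw ball2 h=7 -> lands@10:L; in-air after throw: [b1@4:L b2@10:L]
Beat 4 (L): throw ball1 h=1 -> lands@5:R; in-air after throw: [b1@5:R b2@10:L]
Beat 5 (R): throw ball1 h=3 -> lands@8:L; in-air after throw: [b1@8:L b2@10:L]
Beat 6 (L): throw ball3 h=1 -> lands@7:R; in-air after throw: [b3@7:R b1@8:L b2@10:L]
Beat 7 (R): throw ball3 h=7 -> lands@14:L; in-air after throw: [b1@8:L b2@10:L b3@14:L]
Beat 8 (L): throw ball1 h=1 -> lands@9:R; in-air after throw: [b1@9:R b2@10:L b3@14:L]
Beat 9 (R): throw ball1 h=3 -> lands@12:L; in-air after throw: [b2@10:L b1@12:L b3@14:L]
Beat 10 (L): throw ball2 h=1 -> lands@11:R; in-air after throw: [b2@11:R b1@12:L b3@14:L]
Beat 11 (R): throw ball2 h=7 -> lands@18:L; in-air after throw: [b1@12:L b3@14:L b2@18:L]
Beat 12 (L): throw ball1 h=1 -> lands@13:R; in-air after throw: [b1@13:R b3@14:L b2@18:L]
Beat 13 (R): throw ball1 h=3 -> lands@16:L; in-air after throw: [b3@14:L b1@16:L b2@18:L]
Beat 14 (L): throw ball3 h=1 -> lands@15:R; in-air after throw: [b3@15:R b1@16:L b2@18:L]
Beat 15 (R): throw ball3 h=7 -> lands@22:L; in-air after throw: [b1@16:L b2@18:L b3@22:L]
Beat 16 (L): throw ball1 h=1 -> lands@17:R; in-air after throw: [b1@17:R b2@18:L b3@22:L]
Beat 17 (R): throw ball1 h=3 -> lands@20:L; in-air after throw: [b2@18:L b1@20:L b3@22:L]
Beat 18 (L): throw ball2 h=1 -> lands@19:R; in-air after throw: [b2@19:R b1@20:L b3@22:L]

Answer: ball1:lands@20:L ball3:lands@22:L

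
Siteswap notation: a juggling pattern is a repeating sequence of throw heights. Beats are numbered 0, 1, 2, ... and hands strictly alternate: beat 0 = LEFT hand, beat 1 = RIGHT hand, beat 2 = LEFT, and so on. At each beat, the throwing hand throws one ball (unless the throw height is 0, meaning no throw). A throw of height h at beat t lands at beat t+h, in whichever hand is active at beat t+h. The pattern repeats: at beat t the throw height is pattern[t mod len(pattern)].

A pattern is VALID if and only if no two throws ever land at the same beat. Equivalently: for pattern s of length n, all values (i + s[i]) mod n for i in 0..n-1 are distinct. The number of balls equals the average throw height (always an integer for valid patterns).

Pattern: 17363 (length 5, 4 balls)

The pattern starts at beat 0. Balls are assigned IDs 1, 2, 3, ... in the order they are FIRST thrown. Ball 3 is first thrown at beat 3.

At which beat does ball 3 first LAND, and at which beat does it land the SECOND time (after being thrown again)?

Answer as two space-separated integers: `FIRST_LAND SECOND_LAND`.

Beat 0 (L): throw ball1 h=1 -> lands@1:R; in-air after throw: [b1@1:R]
Beat 1 (R): throw ball1 h=7 -> lands@8:L; in-air after throw: [b1@8:L]
Beat 2 (L): throw ball2 h=3 -> lands@5:R; in-air after throw: [b2@5:R b1@8:L]
Beat 3 (R): throw ball3 h=6 -> lands@9:R; in-air after throw: [b2@5:R b1@8:L b3@9:R]
Beat 4 (L): throw ball4 h=3 -> lands@7:R; in-air after throw: [b2@5:R b4@7:R b1@8:L b3@9:R]
Beat 5 (R): throw ball2 h=1 -> lands@6:L; in-air after throw: [b2@6:L b4@7:R b1@8:L b3@9:R]
Beat 6 (L): throw ball2 h=7 -> lands@13:R; in-air after throw: [b4@7:R b1@8:L b3@9:R b2@13:R]
Beat 7 (R): throw ball4 h=3 -> lands@10:L; in-air after throw: [b1@8:L b3@9:R b4@10:L b2@13:R]
Beat 8 (L): throw ball1 h=6 -> lands@14:L; in-air after throw: [b3@9:R b4@10:L b2@13:R b1@14:L]
Beat 9 (R): throw ball3 h=3 -> lands@12:L; in-air after throw: [b4@10:L b3@12:L b2@13:R b1@14:L]
Beat 10 (L): throw ball4 h=1 -> lands@11:R; in-air after throw: [b4@11:R b3@12:L b2@13:R b1@14:L]
Beat 11 (R): throw ball4 h=7 -> lands@18:L; in-air after throw: [b3@12:L b2@13:R b1@14:L b4@18:L]
Beat 12 (L): throw ball3 h=3 -> lands@15:R; in-air after throw: [b2@13:R b1@14:L b3@15:R b4@18:L]
Ball 3: thrown@3 h=6 -> first land @9; rethrown@9 h=3 -> second land @12

Answer: 9 12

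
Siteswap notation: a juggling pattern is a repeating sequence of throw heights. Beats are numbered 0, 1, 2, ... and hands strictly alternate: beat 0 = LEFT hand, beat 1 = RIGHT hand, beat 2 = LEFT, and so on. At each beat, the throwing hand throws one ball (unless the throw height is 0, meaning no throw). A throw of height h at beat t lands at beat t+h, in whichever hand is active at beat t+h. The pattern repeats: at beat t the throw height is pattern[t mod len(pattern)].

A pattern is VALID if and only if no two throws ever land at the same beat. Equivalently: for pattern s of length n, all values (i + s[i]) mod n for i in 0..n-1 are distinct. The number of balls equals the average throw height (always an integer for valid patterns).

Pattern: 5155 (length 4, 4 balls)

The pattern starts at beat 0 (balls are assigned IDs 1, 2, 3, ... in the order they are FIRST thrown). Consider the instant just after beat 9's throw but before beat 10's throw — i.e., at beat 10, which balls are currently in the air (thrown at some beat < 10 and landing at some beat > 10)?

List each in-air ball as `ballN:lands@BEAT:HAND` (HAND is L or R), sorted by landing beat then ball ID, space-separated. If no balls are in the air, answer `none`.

Beat 0 (L): throw ball1 h=5 -> lands@5:R; in-air after throw: [b1@5:R]
Beat 1 (R): throw ball2 h=1 -> lands@2:L; in-air after throw: [b2@2:L b1@5:R]
Beat 2 (L): throw ball2 h=5 -> lands@7:R; in-air after throw: [b1@5:R b2@7:R]
Beat 3 (R): throw ball3 h=5 -> lands@8:L; in-air after throw: [b1@5:R b2@7:R b3@8:L]
Beat 4 (L): throw ball4 h=5 -> lands@9:R; in-air after throw: [b1@5:R b2@7:R b3@8:L b4@9:R]
Beat 5 (R): throw ball1 h=1 -> lands@6:L; in-air after throw: [b1@6:L b2@7:R b3@8:L b4@9:R]
Beat 6 (L): throw ball1 h=5 -> lands@11:R; in-air after throw: [b2@7:R b3@8:L b4@9:R b1@11:R]
Beat 7 (R): throw ball2 h=5 -> lands@12:L; in-air after throw: [b3@8:L b4@9:R b1@11:R b2@12:L]
Beat 8 (L): throw ball3 h=5 -> lands@13:R; in-air after throw: [b4@9:R b1@11:R b2@12:L b3@13:R]
Beat 9 (R): throw ball4 h=1 -> lands@10:L; in-air after throw: [b4@10:L b1@11:R b2@12:L b3@13:R]
Beat 10 (L): throw ball4 h=5 -> lands@15:R; in-air after throw: [b1@11:R b2@12:L b3@13:R b4@15:R]

Answer: ball1:lands@11:R ball2:lands@12:L ball3:lands@13:R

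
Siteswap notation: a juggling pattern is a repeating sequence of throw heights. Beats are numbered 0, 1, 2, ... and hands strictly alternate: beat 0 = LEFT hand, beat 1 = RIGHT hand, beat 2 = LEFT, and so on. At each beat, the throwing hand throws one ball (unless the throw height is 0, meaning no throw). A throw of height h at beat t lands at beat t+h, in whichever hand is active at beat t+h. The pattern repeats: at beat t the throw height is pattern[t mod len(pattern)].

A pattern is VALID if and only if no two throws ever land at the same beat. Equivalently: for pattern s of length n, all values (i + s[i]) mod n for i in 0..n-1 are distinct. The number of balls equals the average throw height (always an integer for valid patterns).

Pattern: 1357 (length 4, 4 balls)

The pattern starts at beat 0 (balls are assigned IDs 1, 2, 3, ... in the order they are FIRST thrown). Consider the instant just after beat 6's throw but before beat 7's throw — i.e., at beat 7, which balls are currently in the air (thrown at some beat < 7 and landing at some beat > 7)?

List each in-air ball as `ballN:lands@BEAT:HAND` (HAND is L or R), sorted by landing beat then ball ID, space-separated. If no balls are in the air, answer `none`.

Answer: ball1:lands@8:L ball3:lands@10:L ball4:lands@11:R

Derivation:
Beat 0 (L): throw ball1 h=1 -> lands@1:R; in-air after throw: [b1@1:R]
Beat 1 (R): throw ball1 h=3 -> lands@4:L; in-air after throw: [b1@4:L]
Beat 2 (L): throw ball2 h=5 -> lands@7:R; in-air after throw: [b1@4:L b2@7:R]
Beat 3 (R): throw ball3 h=7 -> lands@10:L; in-air after throw: [b1@4:L b2@7:R b3@10:L]
Beat 4 (L): throw ball1 h=1 -> lands@5:R; in-air after throw: [b1@5:R b2@7:R b3@10:L]
Beat 5 (R): throw ball1 h=3 -> lands@8:L; in-air after throw: [b2@7:R b1@8:L b3@10:L]
Beat 6 (L): throw ball4 h=5 -> lands@11:R; in-air after throw: [b2@7:R b1@8:L b3@10:L b4@11:R]
Beat 7 (R): throw ball2 h=7 -> lands@14:L; in-air after throw: [b1@8:L b3@10:L b4@11:R b2@14:L]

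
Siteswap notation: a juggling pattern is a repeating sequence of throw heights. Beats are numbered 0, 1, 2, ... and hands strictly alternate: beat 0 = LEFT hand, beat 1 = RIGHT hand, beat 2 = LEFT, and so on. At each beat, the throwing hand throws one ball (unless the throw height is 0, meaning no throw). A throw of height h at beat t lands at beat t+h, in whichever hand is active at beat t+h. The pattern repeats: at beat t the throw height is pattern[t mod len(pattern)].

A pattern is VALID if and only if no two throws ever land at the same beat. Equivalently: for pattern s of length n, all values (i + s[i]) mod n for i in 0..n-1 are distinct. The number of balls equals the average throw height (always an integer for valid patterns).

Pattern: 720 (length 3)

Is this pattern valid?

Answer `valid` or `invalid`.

Answer: valid

Derivation:
i=0: (i + s[i]) mod n = (0 + 7) mod 3 = 1
i=1: (i + s[i]) mod n = (1 + 2) mod 3 = 0
i=2: (i + s[i]) mod n = (2 + 0) mod 3 = 2
Residues: [1, 0, 2], distinct: True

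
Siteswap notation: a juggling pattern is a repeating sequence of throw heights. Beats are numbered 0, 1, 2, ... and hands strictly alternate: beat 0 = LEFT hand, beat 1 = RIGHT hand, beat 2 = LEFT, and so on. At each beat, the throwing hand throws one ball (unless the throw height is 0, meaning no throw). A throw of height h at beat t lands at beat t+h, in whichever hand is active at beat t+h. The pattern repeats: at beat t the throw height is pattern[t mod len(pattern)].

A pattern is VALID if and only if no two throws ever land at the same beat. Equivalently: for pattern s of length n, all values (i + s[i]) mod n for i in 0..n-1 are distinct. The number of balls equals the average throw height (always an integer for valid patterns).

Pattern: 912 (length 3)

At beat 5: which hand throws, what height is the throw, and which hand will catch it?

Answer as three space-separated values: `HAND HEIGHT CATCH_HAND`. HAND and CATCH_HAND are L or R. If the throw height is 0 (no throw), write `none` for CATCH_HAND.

Answer: R 2 R

Derivation:
Beat 5: 5 mod 2 = 1, so hand = R
Throw height = pattern[5 mod 3] = pattern[2] = 2
Lands at beat 5+2=7, 7 mod 2 = 1, so catch hand = R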